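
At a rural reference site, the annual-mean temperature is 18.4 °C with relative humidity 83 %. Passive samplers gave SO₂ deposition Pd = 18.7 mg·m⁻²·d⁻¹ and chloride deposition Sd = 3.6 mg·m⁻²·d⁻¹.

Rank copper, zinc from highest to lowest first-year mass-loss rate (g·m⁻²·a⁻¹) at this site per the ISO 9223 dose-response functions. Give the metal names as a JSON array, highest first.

["copper", "zinc"]

copper: temperature factor f = -0.080·(8.4) = -0.6720
  SO₂ term: 0.0053·18.7^0.26·exp(0.059·83-0.6720) = 0.776
  Sd branch = 0.01025·Sd^0.27·e^(0.036·RH+0.049·T) = 0.7082 μm/a
  r_corr = 0.776 + 0.7082 = 1.484 μm/a
  mass loss = 1.484 μm/a × 8.96 g/cm³ = 13.3 g·m⁻²·a⁻¹
zinc: temperature factor f = -0.071·(8.4) = -0.5964
  Pd branch = 0.0129·Pd^0.44·e^(0.046·RH+f) = 1.173 μm/a
  Cl⁻ term: 0.0175·3.6^0.57·exp(0.008·83+0.085·18.4) = 0.3371
  r_corr = 1.173 + 0.3371 = 1.51 μm/a
  mass loss = 1.51 μm/a × 7.14 g/cm³ = 10.78 g·m⁻²·a⁻¹
Ordering by g·m⁻²·a⁻¹: copper (13.3) > zinc (10.8)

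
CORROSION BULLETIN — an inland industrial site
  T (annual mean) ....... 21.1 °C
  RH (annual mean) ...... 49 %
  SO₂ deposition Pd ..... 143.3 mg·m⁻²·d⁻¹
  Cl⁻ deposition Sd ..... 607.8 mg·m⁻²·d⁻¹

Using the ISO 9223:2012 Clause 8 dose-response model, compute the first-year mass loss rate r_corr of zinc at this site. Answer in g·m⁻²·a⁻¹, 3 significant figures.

zinc: temperature factor f = -0.071·(11.1) = -0.7881
  Pd branch = 0.0129·Pd^0.44·e^(0.046·RH+f) = 0.4966 μm/a
  Cl⁻ term: 0.0175·607.8^0.57·exp(0.008·49+0.085·21.1) = 6.011
  r_corr = 0.4966 + 6.011 = 6.507 μm/a
Convert to mass loss: 6.507 μm/a × 7.14 g/cm³ = 46.46 g·m⁻²·a⁻¹

r_corr = 46.5 g·m⁻²·a⁻¹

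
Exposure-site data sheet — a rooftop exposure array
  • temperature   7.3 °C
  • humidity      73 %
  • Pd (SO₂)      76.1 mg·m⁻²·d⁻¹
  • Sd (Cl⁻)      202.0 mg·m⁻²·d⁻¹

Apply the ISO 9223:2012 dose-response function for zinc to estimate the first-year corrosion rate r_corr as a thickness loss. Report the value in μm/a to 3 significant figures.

zinc: T≤10 °C ⇒ hinge +0.038·(7.3−10) = -0.1026
  Pd branch = 0.0129·Pd^0.44·e^(0.046·RH+f) = 2.25 μm/a
  Sd branch = 0.0175·Sd^0.57·e^(0.008·RH+0.085·T) = 1.203 μm/a
  sum: 2.25 + 1.203 → r_corr = 3.453 μm/a

r_corr = 3.45 μm/a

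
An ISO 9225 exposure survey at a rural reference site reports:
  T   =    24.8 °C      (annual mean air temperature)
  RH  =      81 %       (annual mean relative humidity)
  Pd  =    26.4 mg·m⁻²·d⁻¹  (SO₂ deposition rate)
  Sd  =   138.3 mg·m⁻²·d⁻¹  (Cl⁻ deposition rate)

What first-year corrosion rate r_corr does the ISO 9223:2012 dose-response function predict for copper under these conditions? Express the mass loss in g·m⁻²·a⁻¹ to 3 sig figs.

r_corr = 25.7 g·m⁻²·a⁻¹

copper: T>10 °C ⇒ hinge -0.080·(24.8−10) = -1.1840
  sulphur-dioxide contribution → 0.452 μm/a
  chloride contribution → 2.415 μm/a
  ⇒ r_corr(copper) = 2.867 μm/a
Convert to mass loss: 2.867 μm/a × 8.96 g/cm³ = 25.69 g·m⁻²·a⁻¹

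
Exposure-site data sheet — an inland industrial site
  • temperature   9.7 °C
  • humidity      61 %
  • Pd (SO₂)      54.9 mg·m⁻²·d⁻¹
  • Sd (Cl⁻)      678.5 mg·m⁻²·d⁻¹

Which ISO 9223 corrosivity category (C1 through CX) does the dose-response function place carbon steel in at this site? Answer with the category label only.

carbon steel: temperature factor f = +0.150·(-0.3) = -0.0450
  sulphur-dioxide contribution → 46.01 μm/a
  chloride contribution → 64.11 μm/a
  ⇒ r_corr(carbon steel) = 110.1 μm/a
110 μm/a falls in (80, 200] for carbon steel → category C5

C5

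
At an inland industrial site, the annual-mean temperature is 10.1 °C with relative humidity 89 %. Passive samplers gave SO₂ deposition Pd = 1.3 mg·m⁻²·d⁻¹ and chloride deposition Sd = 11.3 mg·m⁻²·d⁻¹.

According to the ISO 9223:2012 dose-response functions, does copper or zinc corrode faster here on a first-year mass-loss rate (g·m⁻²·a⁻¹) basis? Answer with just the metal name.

copper: temperature factor f = -0.080·(0.1) = -0.0080
  SO₂ term: 0.0053·1.3^0.26·exp(0.059·89-0.0080) = 1.074
  Cl⁻ term: 0.01025·11.3^0.27·exp(0.036·89+0.049·10.1) = 0.797
  r_corr = 1.074 + 0.797 = 1.871 μm/a
  mass loss = 1.871 μm/a × 8.96 g/cm³ = 16.76 g·m⁻²·a⁻¹
zinc: temperature factor f = -0.071·(0.1) = -0.0071
  Pd branch = 0.0129·Pd^0.44·e^(0.046·RH+f) = 0.8623 μm/a
  Sd branch = 0.0175·Sd^0.57·e^(0.008·RH+0.085·T) = 0.3352 μm/a
  sum: 0.8623 + 0.3352 → r_corr = 1.198 μm/a
  mass loss = 1.198 μm/a × 7.14 g/cm³ = 8.55 g·m⁻²·a⁻¹
Ordering by g·m⁻²·a⁻¹: copper (16.8) > zinc (8.55)

copper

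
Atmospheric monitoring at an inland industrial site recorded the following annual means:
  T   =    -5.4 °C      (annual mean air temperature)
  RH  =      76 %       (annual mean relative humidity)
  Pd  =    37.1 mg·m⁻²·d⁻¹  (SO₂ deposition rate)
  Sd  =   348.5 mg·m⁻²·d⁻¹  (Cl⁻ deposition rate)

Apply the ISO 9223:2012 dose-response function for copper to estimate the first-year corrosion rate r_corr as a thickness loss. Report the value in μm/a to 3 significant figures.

copper: T≤10 °C ⇒ hinge +0.126·(-5.4−10) = -1.9404
  Pd branch = 0.0053·Pd^0.26·e^(0.059·RH+f) = 0.1726 μm/a
  Sd branch = 0.01025·Sd^0.27·e^(0.036·RH+0.049·T) = 0.5894 μm/a
  r_corr = 0.1726 + 0.5894 = 0.762 μm/a

r_corr = 0.762 μm/a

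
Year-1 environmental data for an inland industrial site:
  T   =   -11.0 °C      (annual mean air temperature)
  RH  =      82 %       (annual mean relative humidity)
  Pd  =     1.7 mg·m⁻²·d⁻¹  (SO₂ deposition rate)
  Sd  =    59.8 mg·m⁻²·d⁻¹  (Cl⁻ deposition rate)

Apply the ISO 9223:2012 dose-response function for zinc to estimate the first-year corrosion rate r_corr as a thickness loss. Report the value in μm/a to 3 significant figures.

r_corr = 0.455 μm/a

zinc: temperature factor f = +0.038·(-21.0) = -0.7980
  SO₂ term: 0.0129·1.7^0.44·exp(0.046·82-0.7980) = 0.3188
  Sd branch = 0.0175·Sd^0.57·e^(0.008·RH+0.085·T) = 0.1363 μm/a
  r_corr = 0.3188 + 0.1363 = 0.4552 μm/a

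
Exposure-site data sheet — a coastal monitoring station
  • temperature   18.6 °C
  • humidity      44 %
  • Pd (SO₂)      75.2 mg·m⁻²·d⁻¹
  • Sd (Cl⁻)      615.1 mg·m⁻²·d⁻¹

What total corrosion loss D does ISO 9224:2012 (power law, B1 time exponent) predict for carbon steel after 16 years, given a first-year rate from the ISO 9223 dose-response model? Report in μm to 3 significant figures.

carbon steel: T>10 °C ⇒ hinge -0.054·(18.6−10) = -0.4644
  Pd branch = 1.77·Pd^0.52·e^(0.02·RH+f) = 25.36 μm/a
  Sd branch = 0.102·Sd^0.62·e^(0.033·RH+0.04·T) = 49.14 μm/a
  r_corr = 25.36 + 49.14 = 74.5 μm/a
ISO 9224: D(t) = r_corr · t^b with b = 0.523 (carbon steel, B1)
  D(16) = 74.5 × 16^0.523 = 74.5 × 4.263 = 317.6 μm

D(16) = 318 μm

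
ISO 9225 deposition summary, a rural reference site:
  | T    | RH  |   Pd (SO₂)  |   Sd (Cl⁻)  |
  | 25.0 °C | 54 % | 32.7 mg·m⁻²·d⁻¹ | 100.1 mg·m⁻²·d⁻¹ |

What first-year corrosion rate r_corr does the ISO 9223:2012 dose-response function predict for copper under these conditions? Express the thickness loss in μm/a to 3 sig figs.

r_corr = 0.941 μm/a

copper: T>10 °C ⇒ hinge -0.080·(25.0−10) = -1.2000
  SO₂ term: 0.0053·32.7^0.26·exp(0.059·54-1.2000) = 0.09562
  Cl⁻ term: 0.01025·100.1^0.27·exp(0.036·54+0.049·25.0) = 0.8455
  r_corr = 0.09562 + 0.8455 = 0.9411 μm/a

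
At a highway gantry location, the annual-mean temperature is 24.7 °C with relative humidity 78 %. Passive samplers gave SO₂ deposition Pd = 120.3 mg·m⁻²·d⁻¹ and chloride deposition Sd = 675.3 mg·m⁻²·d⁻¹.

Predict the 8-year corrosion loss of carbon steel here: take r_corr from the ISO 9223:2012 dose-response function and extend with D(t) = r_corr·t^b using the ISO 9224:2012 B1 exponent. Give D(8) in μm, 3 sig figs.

carbon steel: f(T) = -0.054·(T−10) [T>10 °C] = -0.7938
  sulphur-dioxide contribution → 45.97 μm/a
  chloride contribution → 204.1 μm/a
  ⇒ r_corr(carbon steel) = 250.1 μm/a
ISO 9224: D(t) = r_corr · t^b with b = 0.523 (carbon steel, B1)
  D(8) = 250.1 × 8^0.523 = 250.1 × 2.967 = 742 μm

D(8) = 742 μm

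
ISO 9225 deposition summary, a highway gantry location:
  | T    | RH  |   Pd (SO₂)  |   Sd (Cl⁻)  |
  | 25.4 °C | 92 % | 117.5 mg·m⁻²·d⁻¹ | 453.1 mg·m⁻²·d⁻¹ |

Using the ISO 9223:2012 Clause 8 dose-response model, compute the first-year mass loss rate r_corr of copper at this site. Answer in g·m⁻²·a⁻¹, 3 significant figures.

copper: T>10 °C ⇒ hinge -0.080·(25.4−10) = -1.2320
  sulphur-dioxide contribution → 1.216 μm/a
  chloride contribution → 5.091 μm/a
  total first-year rate 6.307 μm/a
Convert to mass loss: 6.307 μm/a × 8.96 g/cm³ = 56.51 g·m⁻²·a⁻¹

r_corr = 56.5 g·m⁻²·a⁻¹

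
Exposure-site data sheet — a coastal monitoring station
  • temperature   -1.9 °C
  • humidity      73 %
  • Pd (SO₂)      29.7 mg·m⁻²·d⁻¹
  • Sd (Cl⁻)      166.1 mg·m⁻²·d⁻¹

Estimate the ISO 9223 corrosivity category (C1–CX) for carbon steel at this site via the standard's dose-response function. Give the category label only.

carbon steel: f(T) = +0.150·(T−10) [T≤10 °C] = -1.7850
  Pd branch = 1.77·Pd^0.52·e^(0.02·RH+f) = 7.459 μm/a
  Cl⁻ term: 0.102·166.1^0.62·exp(0.033·73+0.04·-1.9) = 25.03
  r_corr = 7.459 + 25.03 = 32.49 μm/a
Category bounds: 25…50 μm/a bracket r_corr ⇒ C3

C3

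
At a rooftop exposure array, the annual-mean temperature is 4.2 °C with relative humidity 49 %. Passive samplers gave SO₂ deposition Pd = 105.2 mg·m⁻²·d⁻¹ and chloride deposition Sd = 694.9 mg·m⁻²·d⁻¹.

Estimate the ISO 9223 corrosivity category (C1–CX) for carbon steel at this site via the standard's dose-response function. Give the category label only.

C4

carbon steel: T≤10 °C ⇒ hinge +0.150·(4.2−10) = -0.8700
  sulphur-dioxide contribution → 22.24 μm/a
  chloride contribution → 35.14 μm/a
  ⇒ r_corr(carbon steel) = 57.38 μm/a
Category bounds: 50…80 μm/a bracket r_corr ⇒ C4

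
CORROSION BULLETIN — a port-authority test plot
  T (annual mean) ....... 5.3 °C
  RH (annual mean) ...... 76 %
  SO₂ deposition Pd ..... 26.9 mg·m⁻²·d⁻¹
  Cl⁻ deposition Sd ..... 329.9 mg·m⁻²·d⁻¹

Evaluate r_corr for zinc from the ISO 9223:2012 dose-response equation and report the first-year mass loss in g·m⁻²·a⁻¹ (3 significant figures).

r_corr = 20.6 g·m⁻²·a⁻¹

zinc: T≤10 °C ⇒ hinge +0.038·(5.3−10) = -0.1786
  sulphur-dioxide contribution → 1.515 μm/a
  chloride contribution → 1.375 μm/a
  ⇒ r_corr(zinc) = 2.89 μm/a
Convert to mass loss: 2.89 μm/a × 7.14 g/cm³ = 20.63 g·m⁻²·a⁻¹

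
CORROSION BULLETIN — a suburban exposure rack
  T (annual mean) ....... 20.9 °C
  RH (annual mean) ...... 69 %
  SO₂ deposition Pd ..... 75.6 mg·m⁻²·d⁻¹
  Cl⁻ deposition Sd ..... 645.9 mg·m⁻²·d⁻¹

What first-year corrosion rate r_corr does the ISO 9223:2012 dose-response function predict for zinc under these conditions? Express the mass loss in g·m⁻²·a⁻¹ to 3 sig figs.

r_corr = 58.1 g·m⁻²·a⁻¹

zinc: T>10 °C ⇒ hinge -0.071·(20.9−10) = -0.7739
  Pd branch = 0.0129·Pd^0.44·e^(0.046·RH+f) = 0.9539 μm/a
  Sd branch = 0.0175·Sd^0.57·e^(0.008·RH+0.085·T) = 7.179 μm/a
  r_corr = 0.9539 + 7.179 = 8.133 μm/a
Convert to mass loss: 8.133 μm/a × 7.14 g/cm³ = 58.07 g·m⁻²·a⁻¹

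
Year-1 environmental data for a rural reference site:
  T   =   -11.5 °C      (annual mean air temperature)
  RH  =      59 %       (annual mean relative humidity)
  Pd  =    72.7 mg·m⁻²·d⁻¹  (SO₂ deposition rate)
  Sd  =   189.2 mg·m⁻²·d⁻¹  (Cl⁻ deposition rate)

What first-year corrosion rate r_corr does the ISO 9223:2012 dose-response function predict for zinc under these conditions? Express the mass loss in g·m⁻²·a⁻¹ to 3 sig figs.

zinc: temperature factor f = +0.038·(-21.5) = -0.8170
  Pd branch = 0.0129·Pd^0.44·e^(0.046·RH+f) = 0.5669 μm/a
  Sd branch = 0.0175·Sd^0.57·e^(0.008·RH+0.085·T) = 0.2096 μm/a
  sum: 0.5669 + 0.2096 → r_corr = 0.7765 μm/a
Convert to mass loss: 0.7765 μm/a × 7.14 g/cm³ = 5.544 g·m⁻²·a⁻¹

r_corr = 5.54 g·m⁻²·a⁻¹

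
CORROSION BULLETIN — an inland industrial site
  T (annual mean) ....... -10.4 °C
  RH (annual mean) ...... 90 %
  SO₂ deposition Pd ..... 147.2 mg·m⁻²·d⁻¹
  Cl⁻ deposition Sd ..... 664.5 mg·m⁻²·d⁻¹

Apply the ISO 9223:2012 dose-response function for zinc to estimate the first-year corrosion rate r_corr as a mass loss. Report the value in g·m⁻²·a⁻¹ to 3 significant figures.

zinc: temperature factor f = +0.038·(-20.4) = -0.7752
  sulphur-dioxide contribution → 3.356 μm/a
  chloride contribution → 0.6034 μm/a
  ⇒ r_corr(zinc) = 3.959 μm/a
Convert to mass loss: 3.959 μm/a × 7.14 g/cm³ = 28.27 g·m⁻²·a⁻¹

r_corr = 28.3 g·m⁻²·a⁻¹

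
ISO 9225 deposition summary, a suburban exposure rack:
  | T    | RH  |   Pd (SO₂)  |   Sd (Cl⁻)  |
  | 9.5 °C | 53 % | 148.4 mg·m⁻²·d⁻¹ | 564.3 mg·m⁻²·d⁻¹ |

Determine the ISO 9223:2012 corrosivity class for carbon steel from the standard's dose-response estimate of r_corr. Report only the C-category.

carbon steel: temperature factor f = +0.150·(-0.5) = -0.0750
  SO₂ term: 1.77·148.4^0.52·exp(0.02·53-0.0750) = 63.81
  Sd branch = 0.102·Sd^0.62·e^(0.033·RH+0.04·T) = 43.57 μm/a
  sum: 63.81 + 43.57 → r_corr = 107.4 μm/a
ISO 9223 Table 2 (carbon steel): 80 < 107 ≤ 200 μm/a ⇒ C5

C5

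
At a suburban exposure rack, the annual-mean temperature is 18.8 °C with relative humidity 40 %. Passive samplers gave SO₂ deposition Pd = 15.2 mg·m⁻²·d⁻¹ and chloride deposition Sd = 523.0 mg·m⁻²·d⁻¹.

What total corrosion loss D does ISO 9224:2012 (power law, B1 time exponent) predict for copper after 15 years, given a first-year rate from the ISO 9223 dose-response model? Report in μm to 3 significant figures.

copper: temperature factor f = -0.080·(8.8) = -0.7040
  sulphur-dioxide contribution → 0.05633 μm/a
  chloride contribution → 0.5891 μm/a
  total first-year rate 0.6454 μm/a
ISO 9224: D(t) = r_corr · t^b with b = 0.667 (copper, B1)
  D(15) = 0.6454 × 15^0.667 = 0.6454 × 6.088 = 3.929 μm

D(15) = 3.93 μm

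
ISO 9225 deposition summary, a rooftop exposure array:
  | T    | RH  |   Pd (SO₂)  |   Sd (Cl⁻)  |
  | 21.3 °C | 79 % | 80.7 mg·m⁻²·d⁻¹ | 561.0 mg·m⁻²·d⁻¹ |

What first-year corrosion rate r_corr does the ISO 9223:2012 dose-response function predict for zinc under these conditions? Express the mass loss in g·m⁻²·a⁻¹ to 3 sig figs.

zinc: T>10 °C ⇒ hinge -0.071·(21.3−10) = -0.8023
  Pd branch = 0.0129·Pd^0.44·e^(0.046·RH+f) = 1.511 μm/a
  Sd branch = 0.0175·Sd^0.57·e^(0.008·RH+0.085·T) = 7.425 μm/a
  sum: 1.511 + 7.425 → r_corr = 8.937 μm/a
Convert to mass loss: 8.937 μm/a × 7.14 g/cm³ = 63.81 g·m⁻²·a⁻¹

r_corr = 63.8 g·m⁻²·a⁻¹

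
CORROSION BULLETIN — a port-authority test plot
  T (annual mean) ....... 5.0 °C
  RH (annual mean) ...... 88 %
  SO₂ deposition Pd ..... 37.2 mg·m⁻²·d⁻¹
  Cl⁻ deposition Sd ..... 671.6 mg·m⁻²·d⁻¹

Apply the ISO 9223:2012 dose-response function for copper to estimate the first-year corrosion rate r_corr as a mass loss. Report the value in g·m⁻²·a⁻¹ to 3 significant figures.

copper: T≤10 °C ⇒ hinge +0.126·(5.0−10) = -0.6300
  SO₂ term: 0.0053·37.2^0.26·exp(0.059·88-0.6300) = 1.3
  Cl⁻ term: 0.01025·671.6^0.27·exp(0.036·88+0.049·5.0) = 1.804
  sum: 1.3 + 1.804 → r_corr = 3.104 μm/a
Convert to mass loss: 3.104 μm/a × 8.96 g/cm³ = 27.81 g·m⁻²·a⁻¹

r_corr = 27.8 g·m⁻²·a⁻¹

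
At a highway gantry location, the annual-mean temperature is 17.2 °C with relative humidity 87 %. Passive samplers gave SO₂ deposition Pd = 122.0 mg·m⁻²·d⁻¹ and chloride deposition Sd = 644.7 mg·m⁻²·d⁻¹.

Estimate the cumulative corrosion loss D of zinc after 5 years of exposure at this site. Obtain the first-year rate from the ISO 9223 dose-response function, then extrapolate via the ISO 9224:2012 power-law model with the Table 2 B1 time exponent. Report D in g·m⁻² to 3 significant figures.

D(5) = 252 g·m⁻²

zinc: temperature factor f = -0.071·(7.2) = -0.5112
  SO₂ term: 0.0129·122.0^0.44·exp(0.046·87-0.5112) = 3.504
  Cl⁻ term: 0.0175·644.7^0.57·exp(0.008·87+0.085·17.2) = 6.048
  sum: 3.504 + 6.048 → r_corr = 9.552 μm/a
ISO 9224: D(t) = r_corr · t^b with b = 0.813 (zinc, B1)
  D(5) = 9.552 × 5^0.813 = 9.552 × 3.701 = 35.35 μm
  Mass loss = 35.35 μm × 7.14 g/cm³ = 252.4 g·m⁻²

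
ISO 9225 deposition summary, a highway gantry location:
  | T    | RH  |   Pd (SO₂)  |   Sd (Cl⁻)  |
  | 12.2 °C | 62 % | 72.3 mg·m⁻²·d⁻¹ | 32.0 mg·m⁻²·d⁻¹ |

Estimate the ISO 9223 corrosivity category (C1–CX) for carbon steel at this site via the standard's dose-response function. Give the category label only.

C4

carbon steel: f(T) = -0.054·(T−10) [T>10 °C] = -0.1188
  SO₂ term: 1.77·72.3^0.52·exp(0.02·62-0.1188) = 50.31
  Cl⁻ term: 0.102·32.0^0.62·exp(0.033·62+0.04·12.2) = 11.02
  sum: 50.31 + 11.02 → r_corr = 61.33 μm/a
61.3 μm/a falls in (50, 80] for carbon steel → category C4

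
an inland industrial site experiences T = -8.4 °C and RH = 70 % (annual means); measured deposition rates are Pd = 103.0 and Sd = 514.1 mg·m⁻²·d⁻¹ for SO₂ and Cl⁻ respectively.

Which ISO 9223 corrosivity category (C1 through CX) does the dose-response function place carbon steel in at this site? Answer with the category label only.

C3

carbon steel: temperature factor f = +0.150·(-18.4) = -2.7600
  SO₂ term: 1.77·103.0^0.52·exp(0.02·70-2.7600) = 5.058
  Cl⁻ term: 0.102·514.1^0.62·exp(0.033·70+0.04·-8.4) = 35.22
  sum: 5.058 + 35.22 → r_corr = 40.27 μm/a
40.3 μm/a falls in (25, 50] for carbon steel → category C3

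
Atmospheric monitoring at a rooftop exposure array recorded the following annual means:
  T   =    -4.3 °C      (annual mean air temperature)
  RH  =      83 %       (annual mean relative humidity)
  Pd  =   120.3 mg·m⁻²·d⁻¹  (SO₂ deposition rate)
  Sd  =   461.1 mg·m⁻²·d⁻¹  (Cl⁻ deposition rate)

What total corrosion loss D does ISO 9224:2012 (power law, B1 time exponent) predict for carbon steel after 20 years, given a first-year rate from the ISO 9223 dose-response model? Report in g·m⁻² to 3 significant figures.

carbon steel: f(T) = +0.150·(T−10) [T≤10 °C] = -2.1450
  SO₂ term: 1.77·120.3^0.52·exp(0.02·83-2.1450) = 13.15
  Sd branch = 0.102·Sd^0.62·e^(0.033·RH+0.04·T) = 59.56 μm/a
  sum: 13.15 + 59.56 → r_corr = 72.72 μm/a
ISO 9224: D(t) = r_corr · t^b with b = 0.523 (carbon steel, B1)
  D(20) = 72.72 × 20^0.523 = 72.72 × 4.791 = 348.4 μm
  Mass loss = 348.4 μm × 7.85 g/cm³ = 2735 g·m⁻²

D(20) = 2.73e+03 g·m⁻²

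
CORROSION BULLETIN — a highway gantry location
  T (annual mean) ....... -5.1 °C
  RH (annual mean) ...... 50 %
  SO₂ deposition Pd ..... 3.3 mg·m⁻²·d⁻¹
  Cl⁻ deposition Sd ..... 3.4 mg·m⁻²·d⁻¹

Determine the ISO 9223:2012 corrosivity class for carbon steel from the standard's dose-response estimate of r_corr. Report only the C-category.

C2

carbon steel: f(T) = +0.150·(T−10) [T≤10 °C] = -2.2650
  sulphur-dioxide contribution → 0.9294 μm/a
  chloride contribution → 0.9249 μm/a
  ⇒ r_corr(carbon steel) = 1.854 μm/a
ISO 9223 Table 2 (carbon steel): 1.3 < 1.85 ≤ 25 μm/a ⇒ C2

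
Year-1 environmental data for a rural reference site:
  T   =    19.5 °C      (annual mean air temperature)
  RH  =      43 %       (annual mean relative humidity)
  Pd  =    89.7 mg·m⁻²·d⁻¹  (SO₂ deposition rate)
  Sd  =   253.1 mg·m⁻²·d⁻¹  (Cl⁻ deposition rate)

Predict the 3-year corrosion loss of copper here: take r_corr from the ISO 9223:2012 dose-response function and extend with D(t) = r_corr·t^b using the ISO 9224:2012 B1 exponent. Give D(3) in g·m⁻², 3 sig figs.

copper: f(T) = -0.080·(T−10) [T>10 °C] = -0.7600
  SO₂ term: 0.0053·89.7^0.26·exp(0.059·43-0.7600) = 0.1009
  Cl⁻ term: 0.01025·253.1^0.27·exp(0.036·43+0.049·19.5) = 0.5583
  sum: 0.1009 + 0.5583 → r_corr = 0.6592 μm/a
Power-law: D(3) = r_corr · 3^0.667
  D(3) = 0.6592 × 3^0.667 = 0.6592 × 2.081 = 1.372 μm
  Mass loss = 1.372 μm × 8.96 g/cm³ = 12.29 g·m⁻²

D(3) = 12.3 g·m⁻²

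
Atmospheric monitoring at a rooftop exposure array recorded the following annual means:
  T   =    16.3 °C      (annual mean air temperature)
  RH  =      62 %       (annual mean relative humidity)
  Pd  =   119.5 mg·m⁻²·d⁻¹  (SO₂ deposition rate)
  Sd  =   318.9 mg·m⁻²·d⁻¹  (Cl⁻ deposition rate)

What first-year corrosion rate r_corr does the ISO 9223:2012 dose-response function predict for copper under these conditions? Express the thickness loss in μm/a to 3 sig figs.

r_corr = 1.44 μm/a

copper: T>10 °C ⇒ hinge -0.080·(16.3−10) = -0.5040
  sulphur-dioxide contribution → 0.4307 μm/a
  chloride contribution → 1.007 μm/a
  ⇒ r_corr(copper) = 1.437 μm/a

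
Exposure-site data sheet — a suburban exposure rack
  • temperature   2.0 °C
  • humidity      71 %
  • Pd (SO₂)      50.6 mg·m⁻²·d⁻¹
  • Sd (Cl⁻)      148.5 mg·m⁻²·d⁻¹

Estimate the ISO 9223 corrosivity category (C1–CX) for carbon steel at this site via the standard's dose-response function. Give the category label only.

C3

carbon steel: temperature factor f = +0.150·(-8.0) = -1.2000
  SO₂ term: 1.77·50.6^0.52·exp(0.02·71-1.2000) = 16.97
  Sd branch = 0.102·Sd^0.62·e^(0.033·RH+0.04·T) = 25.55 μm/a
  sum: 16.97 + 25.55 → r_corr = 42.52 μm/a
Category bounds: 25…50 μm/a bracket r_corr ⇒ C3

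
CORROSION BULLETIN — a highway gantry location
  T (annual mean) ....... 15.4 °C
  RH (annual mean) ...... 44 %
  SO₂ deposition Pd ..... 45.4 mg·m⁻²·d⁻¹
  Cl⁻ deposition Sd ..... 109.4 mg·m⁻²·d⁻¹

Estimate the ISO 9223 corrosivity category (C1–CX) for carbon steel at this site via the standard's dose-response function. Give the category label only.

carbon steel: T>10 °C ⇒ hinge -0.054·(15.4−10) = -0.2916
  Pd branch = 1.77·Pd^0.52·e^(0.02·RH+f) = 23.18 μm/a
  Sd branch = 0.102·Sd^0.62·e^(0.033·RH+0.04·T) = 14.82 μm/a
  r_corr = 23.18 + 14.82 = 38.01 μm/a
Category bounds: 25…50 μm/a bracket r_corr ⇒ C3

C3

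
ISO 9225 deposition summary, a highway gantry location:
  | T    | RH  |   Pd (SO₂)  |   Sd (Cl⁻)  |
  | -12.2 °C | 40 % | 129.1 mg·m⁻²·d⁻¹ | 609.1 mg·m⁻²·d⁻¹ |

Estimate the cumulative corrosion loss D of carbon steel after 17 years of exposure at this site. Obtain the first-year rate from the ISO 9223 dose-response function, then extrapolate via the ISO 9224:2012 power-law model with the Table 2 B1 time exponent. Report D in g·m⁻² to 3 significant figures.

carbon steel: f(T) = +0.150·(T−10) [T≤10 °C] = -3.3300
  SO₂ term: 1.77·129.1^0.52·exp(0.02·40-3.3300) = 1.766
  Sd branch = 0.102·Sd^0.62·e^(0.033·RH+0.04·T) = 12.49 μm/a
  r_corr = 1.766 + 12.49 = 14.25 μm/a
Power-law: D(17) = r_corr · 17^0.523
  D(17) = 14.25 × 17^0.523 = 14.25 × 4.401 = 62.72 μm
  Mass loss = 62.72 μm × 7.85 g/cm³ = 492.3 g·m⁻²

D(17) = 492 g·m⁻²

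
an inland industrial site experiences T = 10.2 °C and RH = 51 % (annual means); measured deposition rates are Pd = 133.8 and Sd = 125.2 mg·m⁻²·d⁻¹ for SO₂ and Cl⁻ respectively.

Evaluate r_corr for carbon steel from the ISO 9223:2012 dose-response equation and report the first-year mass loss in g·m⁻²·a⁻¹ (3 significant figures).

r_corr = 616 g·m⁻²·a⁻¹

carbon steel: temperature factor f = -0.054·(0.2) = -0.0108
  Pd branch = 1.77·Pd^0.52·e^(0.02·RH+f) = 61.95 μm/a
  Sd branch = 0.102·Sd^0.62·e^(0.033·RH+0.04·T) = 16.49 μm/a
  r_corr = 61.95 + 16.49 = 78.44 μm/a
Convert to mass loss: 78.44 μm/a × 7.85 g/cm³ = 615.7 g·m⁻²·a⁻¹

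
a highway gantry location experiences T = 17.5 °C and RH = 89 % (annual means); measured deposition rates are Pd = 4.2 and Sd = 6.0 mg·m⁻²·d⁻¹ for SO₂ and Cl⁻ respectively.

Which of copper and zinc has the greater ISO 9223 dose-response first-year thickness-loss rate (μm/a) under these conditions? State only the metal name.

copper: T>10 °C ⇒ hinge -0.080·(17.5−10) = -0.6000
  sulphur-dioxide contribution → 0.8058 μm/a
  chloride contribution → 0.9654 μm/a
  ⇒ r_corr(copper) = 1.771 μm/a
zinc: T>10 °C ⇒ hinge -0.071·(17.5−10) = -0.5325
  sulphur-dioxide contribution → 0.8542 μm/a
  chloride contribution → 0.4383 μm/a
  total first-year rate 1.293 μm/a
Ordering by μm/a: copper (1.77) > zinc (1.29)

copper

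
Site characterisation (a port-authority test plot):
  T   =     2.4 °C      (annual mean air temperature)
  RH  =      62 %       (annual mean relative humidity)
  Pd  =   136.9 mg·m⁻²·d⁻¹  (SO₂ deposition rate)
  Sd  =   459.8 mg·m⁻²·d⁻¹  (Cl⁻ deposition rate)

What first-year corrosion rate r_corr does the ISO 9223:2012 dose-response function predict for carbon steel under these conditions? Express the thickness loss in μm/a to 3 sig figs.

r_corr = 64.1 μm/a

carbon steel: f(T) = +0.150·(T−10) [T≤10 °C] = -1.1400
  Pd branch = 1.77·Pd^0.52·e^(0.02·RH+f) = 25.25 μm/a
  Sd branch = 0.102·Sd^0.62·e^(0.033·RH+0.04·T) = 38.87 μm/a
  sum: 25.25 + 38.87 → r_corr = 64.13 μm/a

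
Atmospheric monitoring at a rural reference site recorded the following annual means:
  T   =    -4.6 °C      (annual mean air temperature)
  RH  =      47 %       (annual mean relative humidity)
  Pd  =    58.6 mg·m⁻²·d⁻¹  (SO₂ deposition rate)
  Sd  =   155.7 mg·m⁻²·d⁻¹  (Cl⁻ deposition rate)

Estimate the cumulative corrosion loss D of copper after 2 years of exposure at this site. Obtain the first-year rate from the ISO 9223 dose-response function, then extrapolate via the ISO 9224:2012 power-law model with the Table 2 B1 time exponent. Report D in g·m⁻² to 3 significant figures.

D(2) = 3.02 g·m⁻²

copper: f(T) = +0.126·(T−10) [T≤10 °C] = -1.8396
  Pd branch = 0.0053·Pd^0.26·e^(0.059·RH+f) = 0.03884 μm/a
  Sd branch = 0.01025·Sd^0.27·e^(0.036·RH+0.049·T) = 0.1736 μm/a
  sum: 0.03884 + 0.1736 → r_corr = 0.2125 μm/a
Power-law: D(2) = r_corr · 2^0.667
  D(2) = 0.2125 × 2^0.667 = 0.2125 × 1.588 = 0.3373 μm
  Mass loss = 0.3373 μm × 8.96 g/cm³ = 3.022 g·m⁻²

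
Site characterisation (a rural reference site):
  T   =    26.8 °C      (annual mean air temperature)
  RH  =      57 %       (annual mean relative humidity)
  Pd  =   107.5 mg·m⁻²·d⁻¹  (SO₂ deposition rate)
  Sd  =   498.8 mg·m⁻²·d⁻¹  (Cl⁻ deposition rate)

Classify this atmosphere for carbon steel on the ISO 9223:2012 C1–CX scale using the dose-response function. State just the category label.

C5

carbon steel: temperature factor f = -0.054·(16.8) = -0.9072
  SO₂ term: 1.77·107.5^0.52·exp(0.02·57-0.9072) = 25.43
  Cl⁻ term: 0.102·498.8^0.62·exp(0.033·57+0.04·26.8) = 92
  sum: 25.43 + 92 → r_corr = 117.4 μm/a
ISO 9223 Table 2 (carbon steel): 80 < 117 ≤ 200 μm/a ⇒ C5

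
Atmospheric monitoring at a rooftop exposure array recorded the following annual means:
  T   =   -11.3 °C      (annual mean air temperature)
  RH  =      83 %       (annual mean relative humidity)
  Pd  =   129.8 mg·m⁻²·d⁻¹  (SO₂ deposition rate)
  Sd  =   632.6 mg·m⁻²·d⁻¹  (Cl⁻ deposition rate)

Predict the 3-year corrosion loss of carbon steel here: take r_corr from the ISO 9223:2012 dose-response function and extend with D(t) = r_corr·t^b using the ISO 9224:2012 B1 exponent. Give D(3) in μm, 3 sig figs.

carbon steel: f(T) = +0.150·(T−10) [T≤10 °C] = -3.1950
  Pd branch = 1.77·Pd^0.52·e^(0.02·RH+f) = 4.789 μm/a
  Cl⁻ term: 0.102·632.6^0.62·exp(0.033·83+0.04·-11.3) = 54.77
  sum: 4.789 + 54.77 → r_corr = 59.56 μm/a
Long-term exponent b (ISO 9224 Table 2, B1) = 0.523
  D(3) = 59.56 × 3^0.523 = 59.56 × 1.776 = 105.8 μm

D(3) = 106 μm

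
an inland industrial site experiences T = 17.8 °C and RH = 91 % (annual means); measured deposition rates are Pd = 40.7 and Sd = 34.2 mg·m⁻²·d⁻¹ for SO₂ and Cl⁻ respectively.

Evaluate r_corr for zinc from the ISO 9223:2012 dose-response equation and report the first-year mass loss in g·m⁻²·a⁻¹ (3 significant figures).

zinc: T>10 °C ⇒ hinge -0.071·(17.8−10) = -0.5538
  sulphur-dioxide contribution → 2.49 μm/a
  chloride contribution → 1.232 μm/a
  ⇒ r_corr(zinc) = 3.723 μm/a
Convert to mass loss: 3.723 μm/a × 7.14 g/cm³ = 26.58 g·m⁻²·a⁻¹

r_corr = 26.6 g·m⁻²·a⁻¹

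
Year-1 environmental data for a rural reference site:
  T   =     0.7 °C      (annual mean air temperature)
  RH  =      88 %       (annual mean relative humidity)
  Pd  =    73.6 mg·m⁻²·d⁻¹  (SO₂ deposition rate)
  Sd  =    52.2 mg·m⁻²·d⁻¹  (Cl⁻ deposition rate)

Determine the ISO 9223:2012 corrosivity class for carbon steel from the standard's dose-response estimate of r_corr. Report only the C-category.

C3

carbon steel: T≤10 °C ⇒ hinge +0.150·(0.7−10) = -1.3950
  sulphur-dioxide contribution → 23.84 μm/a
  chloride contribution → 22.23 μm/a
  total first-year rate 46.07 μm/a
Category bounds: 25…50 μm/a bracket r_corr ⇒ C3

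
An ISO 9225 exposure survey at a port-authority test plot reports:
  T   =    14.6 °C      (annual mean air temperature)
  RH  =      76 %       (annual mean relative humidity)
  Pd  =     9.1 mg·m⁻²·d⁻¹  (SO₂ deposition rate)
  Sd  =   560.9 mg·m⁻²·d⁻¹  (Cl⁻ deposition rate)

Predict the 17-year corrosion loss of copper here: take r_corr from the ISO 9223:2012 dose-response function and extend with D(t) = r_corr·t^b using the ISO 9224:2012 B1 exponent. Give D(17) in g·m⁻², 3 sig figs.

D(17) = 140 g·m⁻²

copper: f(T) = -0.080·(T−10) [T>10 °C] = -0.3680
  Pd branch = 0.0053·Pd^0.26·e^(0.059·RH+f) = 0.577 μm/a
  Sd branch = 0.01025·Sd^0.27·e^(0.036·RH+0.049·T) = 1.786 μm/a
  sum: 0.577 + 1.786 → r_corr = 2.363 μm/a
Long-term exponent b (ISO 9224 Table 2, B1) = 0.667
  D(17) = 2.363 × 17^0.667 = 2.363 × 6.618 = 15.64 μm
  Mass loss = 15.64 μm × 8.96 g/cm³ = 140.1 g·m⁻²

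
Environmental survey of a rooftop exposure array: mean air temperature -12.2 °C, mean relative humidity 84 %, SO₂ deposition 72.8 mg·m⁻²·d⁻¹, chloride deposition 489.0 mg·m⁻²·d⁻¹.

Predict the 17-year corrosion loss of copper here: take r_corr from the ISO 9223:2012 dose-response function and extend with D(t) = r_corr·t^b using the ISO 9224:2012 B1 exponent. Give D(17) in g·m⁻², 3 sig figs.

D(17) = 44.9 g·m⁻²

copper: temperature factor f = +0.126·(-22.2) = -2.7972
  SO₂ term: 0.0053·72.8^0.26·exp(0.059·84-2.7972) = 0.14
  Sd branch = 0.01025·Sd^0.27·e^(0.036·RH+0.049·T) = 0.6173 μm/a
  sum: 0.14 + 0.6173 → r_corr = 0.7573 μm/a
Long-term exponent b (ISO 9224 Table 2, B1) = 0.667
  D(17) = 0.7573 × 17^0.667 = 0.7573 × 6.618 = 5.012 μm
  Mass loss = 5.012 μm × 8.96 g/cm³ = 44.9 g·m⁻²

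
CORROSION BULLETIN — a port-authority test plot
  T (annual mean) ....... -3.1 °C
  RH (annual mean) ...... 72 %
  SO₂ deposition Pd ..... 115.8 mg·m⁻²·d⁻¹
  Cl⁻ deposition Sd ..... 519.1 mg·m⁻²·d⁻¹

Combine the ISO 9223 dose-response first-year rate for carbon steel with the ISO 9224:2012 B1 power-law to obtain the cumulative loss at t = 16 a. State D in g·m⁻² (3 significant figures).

carbon steel: T≤10 °C ⇒ hinge +0.150·(-3.1−10) = -1.9650
  sulphur-dioxide contribution → 12.39 μm/a
  chloride contribution → 46.78 μm/a
  ⇒ r_corr(carbon steel) = 59.17 μm/a
Long-term exponent b (ISO 9224 Table 2, B1) = 0.523
  D(16) = 59.17 × 16^0.523 = 59.17 × 4.263 = 252.3 μm
  Mass loss = 252.3 μm × 7.85 g/cm³ = 1980 g·m⁻²

D(16) = 1.98e+03 g·m⁻²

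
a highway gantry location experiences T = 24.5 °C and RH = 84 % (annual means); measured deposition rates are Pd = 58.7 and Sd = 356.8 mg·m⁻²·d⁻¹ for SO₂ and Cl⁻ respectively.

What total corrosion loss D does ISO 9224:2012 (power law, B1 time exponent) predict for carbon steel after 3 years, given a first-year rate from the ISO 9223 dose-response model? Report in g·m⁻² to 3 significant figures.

D(3) = 2.82e+03 g·m⁻²

carbon steel: temperature factor f = -0.054·(14.5) = -0.7830
  Pd branch = 1.77·Pd^0.52·e^(0.02·RH+f) = 36.08 μm/a
  Cl⁻ term: 0.102·356.8^0.62·exp(0.033·84+0.04·24.5) = 166.2
  sum: 36.08 + 166.2 → r_corr = 202.3 μm/a
Power-law: D(3) = r_corr · 3^0.523
  D(3) = 202.3 × 3^0.523 = 202.3 × 1.776 = 359.3 μm
  Mass loss = 359.3 μm × 7.85 g/cm³ = 2820 g·m⁻²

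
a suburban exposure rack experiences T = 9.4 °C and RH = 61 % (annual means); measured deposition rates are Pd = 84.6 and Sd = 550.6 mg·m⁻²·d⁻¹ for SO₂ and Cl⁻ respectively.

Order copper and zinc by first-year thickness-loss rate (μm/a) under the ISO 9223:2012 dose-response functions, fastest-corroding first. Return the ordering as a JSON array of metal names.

copper: f(T) = +0.126·(T−10) [T≤10 °C] = -0.0756
  sulphur-dioxide contribution → 0.5696 μm/a
  chloride contribution → 0.8026 μm/a
  ⇒ r_corr(copper) = 1.372 μm/a
zinc: f(T) = +0.038·(T−10) [T≤10 °C] = -0.0228
  sulphur-dioxide contribution → 1.47 μm/a
  chloride contribution → 2.313 μm/a
  ⇒ r_corr(zinc) = 3.784 μm/a
Ordering by μm/a: zinc (3.78) > copper (1.37)

["zinc", "copper"]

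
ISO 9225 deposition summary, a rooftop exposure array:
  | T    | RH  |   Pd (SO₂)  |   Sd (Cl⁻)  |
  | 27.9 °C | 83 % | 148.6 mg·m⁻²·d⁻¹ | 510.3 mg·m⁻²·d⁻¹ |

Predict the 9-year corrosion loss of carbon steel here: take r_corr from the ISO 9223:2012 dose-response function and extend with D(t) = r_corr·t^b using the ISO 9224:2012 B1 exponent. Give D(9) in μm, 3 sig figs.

carbon steel: f(T) = -0.054·(T−10) [T>10 °C] = -0.9666
  SO₂ term: 1.77·148.6^0.52·exp(0.02·83-0.9666) = 47.7
  Sd branch = 0.102·Sd^0.62·e^(0.033·RH+0.04·T) = 230 μm/a
  sum: 47.7 + 230 → r_corr = 277.7 μm/a
Long-term exponent b (ISO 9224 Table 2, B1) = 0.523
  D(9) = 277.7 × 9^0.523 = 277.7 × 3.156 = 876.2 μm

D(9) = 876 μm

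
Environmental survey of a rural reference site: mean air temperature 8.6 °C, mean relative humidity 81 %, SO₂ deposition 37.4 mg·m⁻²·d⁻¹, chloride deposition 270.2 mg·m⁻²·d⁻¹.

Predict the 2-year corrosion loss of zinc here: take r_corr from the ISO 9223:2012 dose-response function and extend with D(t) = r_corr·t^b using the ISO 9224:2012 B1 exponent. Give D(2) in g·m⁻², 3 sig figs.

zinc: T≤10 °C ⇒ hinge +0.038·(8.6−10) = -0.0532
  SO₂ term: 0.0129·37.4^0.44·exp(0.046·81-0.0532) = 2.499
  Sd branch = 0.0175·Sd^0.57·e^(0.008·RH+0.085·T) = 1.69 μm/a
  r_corr = 2.499 + 1.69 = 4.189 μm/a
Long-term exponent b (ISO 9224 Table 2, B1) = 0.813
  D(2) = 4.189 × 2^0.813 = 4.189 × 1.757 = 7.36 μm
  Mass loss = 7.36 μm × 7.14 g/cm³ = 52.55 g·m⁻²

D(2) = 52.5 g·m⁻²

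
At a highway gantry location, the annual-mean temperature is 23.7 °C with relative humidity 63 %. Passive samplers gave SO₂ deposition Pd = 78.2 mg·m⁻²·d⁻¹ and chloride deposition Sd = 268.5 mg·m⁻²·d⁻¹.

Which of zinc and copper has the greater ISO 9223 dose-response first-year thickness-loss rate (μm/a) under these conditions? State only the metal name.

zinc: f(T) = -0.071·(T−10) [T>10 °C] = -0.9727
  Pd branch = 0.0129·Pd^0.44·e^(0.046·RH+f) = 0.6022 μm/a
  Sd branch = 0.0175·Sd^0.57·e^(0.008·RH+0.085·T) = 5.264 μm/a
  r_corr = 0.6022 + 5.264 = 5.866 μm/a
copper: temperature factor f = -0.080·(13.7) = -1.0960
  Pd branch = 0.0053·Pd^0.26·e^(0.059·RH+f) = 0.2264 μm/a
  Cl⁻ term: 0.01025·268.5^0.27·exp(0.036·63+0.049·23.7) = 1.432
  sum: 0.2264 + 1.432 → r_corr = 1.658 μm/a
Ordering by μm/a: zinc (5.87) > copper (1.66)

zinc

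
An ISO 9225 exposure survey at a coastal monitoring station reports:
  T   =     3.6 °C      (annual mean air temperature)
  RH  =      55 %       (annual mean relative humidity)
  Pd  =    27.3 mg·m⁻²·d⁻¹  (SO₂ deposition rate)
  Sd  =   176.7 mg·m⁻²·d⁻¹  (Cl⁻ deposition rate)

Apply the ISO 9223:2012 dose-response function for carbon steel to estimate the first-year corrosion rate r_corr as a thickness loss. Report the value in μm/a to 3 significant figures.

carbon steel: T≤10 °C ⇒ hinge +0.150·(3.6−10) = -0.9600
  Pd branch = 1.77·Pd^0.52·e^(0.02·RH+f) = 11.37 μm/a
  Sd branch = 0.102·Sd^0.62·e^(0.033·RH+0.04·T) = 17.89 μm/a
  r_corr = 11.37 + 17.89 = 29.26 μm/a

r_corr = 29.3 μm/a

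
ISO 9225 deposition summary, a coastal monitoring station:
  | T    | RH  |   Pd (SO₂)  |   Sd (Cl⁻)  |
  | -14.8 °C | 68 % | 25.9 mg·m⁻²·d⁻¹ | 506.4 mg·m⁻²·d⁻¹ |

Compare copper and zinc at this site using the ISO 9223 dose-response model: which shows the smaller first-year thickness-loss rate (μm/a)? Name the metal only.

copper: f(T) = +0.126·(T−10) [T≤10 °C] = -3.1248
  SO₂ term: 0.0053·25.9^0.26·exp(0.059·68-3.1248) = 0.02999
  Sd branch = 0.01025·Sd^0.27·e^(0.036·RH+0.049·T) = 0.3084 μm/a
  sum: 0.02999 + 0.3084 → r_corr = 0.3384 μm/a
zinc: temperature factor f = +0.038·(-24.8) = -0.9424
  Pd branch = 0.0129·Pd^0.44·e^(0.046·RH+f) = 0.4804 μm/a
  Cl⁻ term: 0.0175·506.4^0.57·exp(0.008·68+0.085·-14.8) = 0.2982
  r_corr = 0.4804 + 0.2982 = 0.7786 μm/a
Ordering by μm/a: zinc (0.779) > copper (0.338)

copper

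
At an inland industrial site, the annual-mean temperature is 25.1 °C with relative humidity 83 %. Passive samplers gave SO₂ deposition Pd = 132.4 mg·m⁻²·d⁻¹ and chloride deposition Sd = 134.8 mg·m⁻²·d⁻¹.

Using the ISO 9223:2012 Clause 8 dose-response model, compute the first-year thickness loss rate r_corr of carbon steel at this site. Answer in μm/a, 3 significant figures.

r_corr = 142 μm/a

carbon steel: temperature factor f = -0.054·(15.1) = -0.8154
  SO₂ term: 1.77·132.4^0.52·exp(0.02·83-0.8154) = 52.26
  Cl⁻ term: 0.102·134.8^0.62·exp(0.033·83+0.04·25.1) = 90.07
  sum: 52.26 + 90.07 → r_corr = 142.3 μm/a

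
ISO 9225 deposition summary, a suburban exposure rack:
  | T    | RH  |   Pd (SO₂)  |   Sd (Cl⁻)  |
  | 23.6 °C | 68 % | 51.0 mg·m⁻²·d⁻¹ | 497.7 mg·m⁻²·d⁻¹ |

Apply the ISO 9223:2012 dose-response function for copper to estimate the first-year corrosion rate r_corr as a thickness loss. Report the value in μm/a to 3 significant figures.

r_corr = 2.29 μm/a

copper: f(T) = -0.080·(T−10) [T>10 °C] = -1.0880
  Pd branch = 0.0053·Pd^0.26·e^(0.059·RH+f) = 0.2742 μm/a
  Cl⁻ term: 0.01025·497.7^0.27·exp(0.036·68+0.049·23.6) = 2.015
  r_corr = 0.2742 + 2.015 = 2.289 μm/a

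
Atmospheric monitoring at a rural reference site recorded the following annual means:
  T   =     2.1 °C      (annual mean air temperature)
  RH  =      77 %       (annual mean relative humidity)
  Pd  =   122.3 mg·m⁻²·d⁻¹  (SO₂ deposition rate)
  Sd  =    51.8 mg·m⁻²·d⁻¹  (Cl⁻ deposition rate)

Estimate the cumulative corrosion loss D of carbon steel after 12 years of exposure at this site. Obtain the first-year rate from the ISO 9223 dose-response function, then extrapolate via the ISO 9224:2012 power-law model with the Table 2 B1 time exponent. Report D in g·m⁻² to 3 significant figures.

D(12) = 1.35e+03 g·m⁻²

carbon steel: f(T) = +0.150·(T−10) [T≤10 °C] = -1.1850
  Pd branch = 1.77·Pd^0.52·e^(0.02·RH+f) = 30.73 μm/a
  Cl⁻ term: 0.102·51.8^0.62·exp(0.033·77+0.04·2.1) = 16.27
  r_corr = 30.73 + 16.27 = 47.01 μm/a
ISO 9224: D(t) = r_corr · t^b with b = 0.523 (carbon steel, B1)
  D(12) = 47.01 × 12^0.523 = 47.01 × 3.668 = 172.4 μm
  Mass loss = 172.4 μm × 7.85 g/cm³ = 1353 g·m⁻²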